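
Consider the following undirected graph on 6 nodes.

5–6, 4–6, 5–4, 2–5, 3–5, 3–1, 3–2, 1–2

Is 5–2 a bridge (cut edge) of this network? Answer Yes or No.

No

Even without that edge, 5 still reaches 2 via 5 – 3 – 2, so the network stays connected. Not a bridge.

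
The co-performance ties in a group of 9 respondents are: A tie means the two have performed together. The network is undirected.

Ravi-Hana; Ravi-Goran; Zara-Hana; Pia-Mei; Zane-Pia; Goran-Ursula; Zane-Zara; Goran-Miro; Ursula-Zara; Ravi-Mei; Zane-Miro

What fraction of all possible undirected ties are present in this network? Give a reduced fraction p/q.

There are 11 edges and 9 nodes, so the maximum possible is C(9,2) = 36.
Density = 11/36.

11/36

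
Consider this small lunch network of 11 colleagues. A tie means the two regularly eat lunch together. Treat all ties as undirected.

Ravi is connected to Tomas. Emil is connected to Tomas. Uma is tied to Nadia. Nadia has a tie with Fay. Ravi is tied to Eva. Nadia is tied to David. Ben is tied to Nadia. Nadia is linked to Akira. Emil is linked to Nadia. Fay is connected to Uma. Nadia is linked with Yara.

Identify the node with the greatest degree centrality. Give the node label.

Degrees — Akira:1, Ben:1, David:1, Emil:2, Eva:1, Fay:2, Nadia:7, Ravi:2, Tomas:2, Uma:2, Yara:1.
The maximum is 7, attained only by Nadia.

Nadia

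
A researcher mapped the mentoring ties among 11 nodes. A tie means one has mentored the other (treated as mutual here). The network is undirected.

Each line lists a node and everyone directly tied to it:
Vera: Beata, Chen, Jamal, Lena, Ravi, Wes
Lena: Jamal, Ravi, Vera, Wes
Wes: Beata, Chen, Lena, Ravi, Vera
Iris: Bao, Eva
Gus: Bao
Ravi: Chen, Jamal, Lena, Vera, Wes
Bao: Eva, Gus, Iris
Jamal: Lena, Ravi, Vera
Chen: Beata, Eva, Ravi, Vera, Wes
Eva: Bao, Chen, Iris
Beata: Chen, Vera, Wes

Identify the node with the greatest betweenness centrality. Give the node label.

Unnormalized betweenness of each node: Bao:9, Beata:0, Chen:73/3, Eva:21, Gus:0, Iris:0, Jamal:0, Lena:1/3, Ravi:9/2, Vera:19/3, Wes:5/2.
Chen has the largest value, 73/3, making it the main broker — the node through which the most shortest paths run.

Chen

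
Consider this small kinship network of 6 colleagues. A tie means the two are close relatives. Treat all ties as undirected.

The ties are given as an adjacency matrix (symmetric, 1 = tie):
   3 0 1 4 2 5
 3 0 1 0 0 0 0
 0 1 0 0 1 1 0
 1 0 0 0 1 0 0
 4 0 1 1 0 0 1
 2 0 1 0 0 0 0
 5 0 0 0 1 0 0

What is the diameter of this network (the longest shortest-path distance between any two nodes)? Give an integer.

3

Eccentricity of each node (its greatest distance to any other): 0:2, 1:3, 2:3, 3:3, 4:2, 5:3.
The maximum eccentricity is 3, realized for instance by the pair 3–1 via 3 – 0 – 4 – 1. So the diameter is 3.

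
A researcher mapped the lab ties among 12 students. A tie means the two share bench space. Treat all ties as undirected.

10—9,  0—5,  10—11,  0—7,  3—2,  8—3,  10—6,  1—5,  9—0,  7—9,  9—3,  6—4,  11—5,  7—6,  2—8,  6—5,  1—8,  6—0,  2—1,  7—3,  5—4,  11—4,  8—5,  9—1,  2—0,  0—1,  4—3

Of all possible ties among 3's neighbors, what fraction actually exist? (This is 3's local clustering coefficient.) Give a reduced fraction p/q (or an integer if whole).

1/5

3's neighbors: 2, 4, 7, 8, and 9 (k = 5).
Possible neighbor pairs: C(5,2) = 10. Edges among them: 2–8, 7–9 → e = 2.
Clustering(3) = 2/10 = 1/5.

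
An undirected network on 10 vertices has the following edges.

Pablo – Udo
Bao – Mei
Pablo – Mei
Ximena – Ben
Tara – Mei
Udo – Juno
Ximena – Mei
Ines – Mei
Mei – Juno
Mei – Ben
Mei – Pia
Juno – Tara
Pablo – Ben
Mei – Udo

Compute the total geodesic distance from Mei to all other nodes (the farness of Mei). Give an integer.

9

Distances from Mei: Bao:1, Ben:1, Ines:1, Juno:1, Pablo:1, Pia:1, Tara:1, Udo:1, Ximena:1.
Sum = 1 + 1 + 1 + 1 + 1 + 1 + 1 + 1 + 1 = 9.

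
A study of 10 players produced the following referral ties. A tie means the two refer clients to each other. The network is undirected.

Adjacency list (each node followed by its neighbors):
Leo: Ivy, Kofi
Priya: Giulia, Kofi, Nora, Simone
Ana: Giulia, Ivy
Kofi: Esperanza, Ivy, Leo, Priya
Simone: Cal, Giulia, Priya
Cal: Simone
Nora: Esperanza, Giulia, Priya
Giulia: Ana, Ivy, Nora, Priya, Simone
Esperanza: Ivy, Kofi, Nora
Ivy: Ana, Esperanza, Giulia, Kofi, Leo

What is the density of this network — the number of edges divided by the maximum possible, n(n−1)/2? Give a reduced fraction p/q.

There are 16 edges and 10 nodes, so the maximum possible is C(10,2) = 45.
Density = 16/45.

16/45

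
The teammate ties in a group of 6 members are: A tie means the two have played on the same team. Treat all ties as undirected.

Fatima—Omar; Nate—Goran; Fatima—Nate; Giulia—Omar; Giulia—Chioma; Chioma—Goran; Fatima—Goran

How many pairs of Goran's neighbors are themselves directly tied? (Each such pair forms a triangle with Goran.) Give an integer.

1

Goran's neighbors: Chioma, Fatima, and Nate.
Neighbor pairs that are themselves tied: Goran–Fatima–Nate. Each forms one triangle with Goran, for 1 in total.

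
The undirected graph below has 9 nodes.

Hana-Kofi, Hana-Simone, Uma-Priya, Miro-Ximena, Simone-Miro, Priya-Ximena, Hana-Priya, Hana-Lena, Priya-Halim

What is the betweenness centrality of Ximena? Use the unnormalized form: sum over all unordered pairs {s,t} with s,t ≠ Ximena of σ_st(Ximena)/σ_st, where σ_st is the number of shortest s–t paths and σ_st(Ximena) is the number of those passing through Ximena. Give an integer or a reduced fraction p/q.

3

Pairs whose geodesics pass through Ximena — Uma–Miro: 1; Priya–Miro: 1; Miro–Halim: 1.
All other pairs contribute 0.
Summing the contributions gives betweenness(Ximena) = 3.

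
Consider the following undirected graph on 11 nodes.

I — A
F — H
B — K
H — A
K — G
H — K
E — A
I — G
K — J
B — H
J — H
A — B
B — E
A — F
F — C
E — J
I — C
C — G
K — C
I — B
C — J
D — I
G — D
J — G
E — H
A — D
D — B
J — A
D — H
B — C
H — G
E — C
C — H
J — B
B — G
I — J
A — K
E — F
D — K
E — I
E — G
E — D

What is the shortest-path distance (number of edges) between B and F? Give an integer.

2

One shortest route is B – C – F, which uses 2 edges, and B and F are not directly tied, so nothing shorter exists. So d(B,F) = 2.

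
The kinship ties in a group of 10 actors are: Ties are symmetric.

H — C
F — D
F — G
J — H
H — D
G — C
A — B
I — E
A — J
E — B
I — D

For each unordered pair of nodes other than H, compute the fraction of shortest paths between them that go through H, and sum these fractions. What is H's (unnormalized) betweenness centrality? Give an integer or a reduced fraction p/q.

27/2

Pairs whose geodesics pass through H — E–C: 1; I–C: 1; I–J: 1; D–C: 1; D–J: 1; D–A: 1; F–J: 1; F–A: 1; G–J: 1; G–A: 1; G–B: 1/2; C–J: 1; C–A: 1; C–B: 1.
All other pairs contribute 0.
Summing the contributions gives betweenness(H) = 27/2.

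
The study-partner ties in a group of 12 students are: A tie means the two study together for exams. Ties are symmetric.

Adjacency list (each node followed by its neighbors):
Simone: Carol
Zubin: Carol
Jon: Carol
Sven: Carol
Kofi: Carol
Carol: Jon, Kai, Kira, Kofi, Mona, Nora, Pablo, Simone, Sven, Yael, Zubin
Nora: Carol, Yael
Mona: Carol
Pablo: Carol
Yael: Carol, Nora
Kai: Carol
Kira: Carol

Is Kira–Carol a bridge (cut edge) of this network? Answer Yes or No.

Yes

Without the Kira–Carol edge there is no alternate route between Kira and Carol, so the network disconnects. It is a bridge.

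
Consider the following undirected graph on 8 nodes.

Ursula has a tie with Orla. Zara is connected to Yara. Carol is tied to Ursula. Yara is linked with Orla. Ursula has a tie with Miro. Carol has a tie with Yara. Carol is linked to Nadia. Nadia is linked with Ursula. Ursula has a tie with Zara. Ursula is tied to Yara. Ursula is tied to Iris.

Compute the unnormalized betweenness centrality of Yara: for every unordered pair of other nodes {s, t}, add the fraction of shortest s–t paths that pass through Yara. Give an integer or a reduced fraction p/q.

3/2

Pairs whose geodesics pass through Yara — Carol–Zara: 1/2; Carol–Orla: 1/2; Zara–Orla: 1/2.
All other pairs contribute 0.
Summing the contributions gives betweenness(Yara) = 3/2.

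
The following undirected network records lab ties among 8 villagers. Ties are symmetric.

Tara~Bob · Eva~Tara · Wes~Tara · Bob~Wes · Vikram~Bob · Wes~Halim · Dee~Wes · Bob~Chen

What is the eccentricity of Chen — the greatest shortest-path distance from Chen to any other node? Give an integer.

3

Distances from Chen: Bob:1, Dee:3, Eva:3, Halim:3, Tara:2, Vikram:2, Wes:2.
The largest is 3 (to Dee, Halim, and Eva), so the eccentricity of Chen is 3.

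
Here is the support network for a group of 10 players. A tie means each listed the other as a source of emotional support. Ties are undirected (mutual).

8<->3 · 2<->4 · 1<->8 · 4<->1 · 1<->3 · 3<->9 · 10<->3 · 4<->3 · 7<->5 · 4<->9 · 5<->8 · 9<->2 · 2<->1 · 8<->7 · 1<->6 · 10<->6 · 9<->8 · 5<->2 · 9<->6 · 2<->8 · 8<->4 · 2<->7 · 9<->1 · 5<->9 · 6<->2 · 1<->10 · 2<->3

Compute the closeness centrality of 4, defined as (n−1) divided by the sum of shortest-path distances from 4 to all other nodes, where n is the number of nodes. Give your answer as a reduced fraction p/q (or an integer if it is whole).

9/13

Distances from 4: 1:1, 2:1, 3:1, 5:2, 6:2, 7:2, 8:1, 9:1, 10:2. Sum = 13.
n = 10, so closeness = 9/13.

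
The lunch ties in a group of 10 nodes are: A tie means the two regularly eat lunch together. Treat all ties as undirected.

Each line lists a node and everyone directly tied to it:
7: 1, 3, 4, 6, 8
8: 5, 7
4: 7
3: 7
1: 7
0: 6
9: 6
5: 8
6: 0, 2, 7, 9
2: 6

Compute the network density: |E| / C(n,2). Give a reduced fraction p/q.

There are 9 edges and 10 nodes, so the maximum possible is C(10,2) = 45.
Density = 9/45 = 1/5.

1/5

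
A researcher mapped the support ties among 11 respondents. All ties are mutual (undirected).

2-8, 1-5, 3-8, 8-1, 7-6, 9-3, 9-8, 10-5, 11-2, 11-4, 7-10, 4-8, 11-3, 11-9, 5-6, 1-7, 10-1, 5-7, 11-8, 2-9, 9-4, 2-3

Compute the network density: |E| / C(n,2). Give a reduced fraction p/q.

2/5

There are 22 edges and 11 nodes, so the maximum possible is C(11,2) = 55.
Density = 22/55 = 2/5.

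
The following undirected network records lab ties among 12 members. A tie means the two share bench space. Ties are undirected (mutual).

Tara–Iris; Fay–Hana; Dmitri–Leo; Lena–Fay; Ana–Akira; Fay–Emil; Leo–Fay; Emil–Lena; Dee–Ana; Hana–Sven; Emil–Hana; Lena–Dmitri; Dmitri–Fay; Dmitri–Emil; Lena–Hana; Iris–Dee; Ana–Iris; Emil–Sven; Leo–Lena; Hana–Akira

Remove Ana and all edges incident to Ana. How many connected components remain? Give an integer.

2

Without Ana, the remaining ties split the others into: {Akira, Dmitri, Emil, Fay, Hana, Lena, Leo, Sven}; {Dee, Iris, Tara}.
That's 2 separate components.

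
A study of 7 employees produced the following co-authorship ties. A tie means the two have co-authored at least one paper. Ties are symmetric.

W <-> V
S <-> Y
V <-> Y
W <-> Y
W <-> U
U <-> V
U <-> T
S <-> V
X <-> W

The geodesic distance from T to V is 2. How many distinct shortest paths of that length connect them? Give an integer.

1

The shortest distance is 2, and the only length-2 path is T–U–V. So there is exactly 1 shortest path.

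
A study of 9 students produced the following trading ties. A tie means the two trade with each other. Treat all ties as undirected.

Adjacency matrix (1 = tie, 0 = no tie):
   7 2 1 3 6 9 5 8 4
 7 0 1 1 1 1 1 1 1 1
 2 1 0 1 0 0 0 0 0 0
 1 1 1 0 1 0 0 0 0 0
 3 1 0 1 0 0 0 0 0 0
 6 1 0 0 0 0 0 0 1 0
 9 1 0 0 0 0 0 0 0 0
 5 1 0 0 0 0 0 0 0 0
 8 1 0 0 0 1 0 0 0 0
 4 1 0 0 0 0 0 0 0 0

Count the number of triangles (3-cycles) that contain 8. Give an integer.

1

8's neighbors: 6 and 7.
Neighbor pairs that are themselves tied: 8–6–7. Each forms one triangle with 8, for 1 in total.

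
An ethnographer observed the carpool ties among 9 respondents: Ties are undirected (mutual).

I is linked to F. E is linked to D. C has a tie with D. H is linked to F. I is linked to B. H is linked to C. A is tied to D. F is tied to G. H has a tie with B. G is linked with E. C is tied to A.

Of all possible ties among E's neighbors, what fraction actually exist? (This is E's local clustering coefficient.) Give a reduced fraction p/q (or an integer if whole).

E's neighbors: D and G (k = 2).
Possible neighbor pairs: C(2,2) = 1. Edges among them: none → e = 0.
Clustering(E) = 0/1.

0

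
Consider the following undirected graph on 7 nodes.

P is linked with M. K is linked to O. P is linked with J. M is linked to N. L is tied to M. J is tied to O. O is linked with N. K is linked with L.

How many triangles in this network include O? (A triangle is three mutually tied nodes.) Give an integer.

0

O's neighbors are J, K, and N, but none of them are tied to each other, so no triangle contains O.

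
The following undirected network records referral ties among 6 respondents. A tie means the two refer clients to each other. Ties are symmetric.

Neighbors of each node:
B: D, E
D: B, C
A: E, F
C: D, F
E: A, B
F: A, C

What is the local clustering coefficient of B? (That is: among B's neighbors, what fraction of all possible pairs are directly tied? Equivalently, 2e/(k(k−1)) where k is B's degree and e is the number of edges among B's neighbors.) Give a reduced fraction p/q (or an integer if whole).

B's neighbors: D and E (k = 2).
Possible neighbor pairs: C(2,2) = 1. Edges among them: none → e = 0.
Clustering(B) = 0/1.

0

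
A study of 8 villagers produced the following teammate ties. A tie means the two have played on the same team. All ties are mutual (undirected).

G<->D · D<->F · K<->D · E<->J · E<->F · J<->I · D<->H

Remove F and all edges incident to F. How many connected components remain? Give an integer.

Without F, the remaining ties split the others into: {D, G, H, K}; {E, I, J}.
That's 2 separate components.

2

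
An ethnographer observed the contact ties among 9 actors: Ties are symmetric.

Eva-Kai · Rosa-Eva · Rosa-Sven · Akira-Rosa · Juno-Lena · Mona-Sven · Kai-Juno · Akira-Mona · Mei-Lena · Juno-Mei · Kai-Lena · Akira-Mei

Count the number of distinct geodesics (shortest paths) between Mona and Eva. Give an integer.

2

The shortest distance is 3. The length-3 paths are: Mona–Sven–Rosa–Eva; Mona–Akira–Rosa–Eva.
That gives 2 distinct shortest paths.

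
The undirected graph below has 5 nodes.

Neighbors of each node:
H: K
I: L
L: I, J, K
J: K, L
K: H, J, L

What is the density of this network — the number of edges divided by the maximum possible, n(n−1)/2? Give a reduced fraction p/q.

There are 5 edges and 5 nodes, so the maximum possible is C(5,2) = 10.
Density = 5/10 = 1/2.

1/2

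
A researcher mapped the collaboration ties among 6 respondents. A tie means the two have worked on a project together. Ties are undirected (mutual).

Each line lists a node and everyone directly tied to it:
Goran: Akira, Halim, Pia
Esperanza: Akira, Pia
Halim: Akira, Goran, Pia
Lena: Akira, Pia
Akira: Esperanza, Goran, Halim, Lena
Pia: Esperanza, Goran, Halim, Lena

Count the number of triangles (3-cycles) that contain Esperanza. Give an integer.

Esperanza's neighbors are Akira and Pia, but none of them are tied to each other, so no triangle contains Esperanza.

0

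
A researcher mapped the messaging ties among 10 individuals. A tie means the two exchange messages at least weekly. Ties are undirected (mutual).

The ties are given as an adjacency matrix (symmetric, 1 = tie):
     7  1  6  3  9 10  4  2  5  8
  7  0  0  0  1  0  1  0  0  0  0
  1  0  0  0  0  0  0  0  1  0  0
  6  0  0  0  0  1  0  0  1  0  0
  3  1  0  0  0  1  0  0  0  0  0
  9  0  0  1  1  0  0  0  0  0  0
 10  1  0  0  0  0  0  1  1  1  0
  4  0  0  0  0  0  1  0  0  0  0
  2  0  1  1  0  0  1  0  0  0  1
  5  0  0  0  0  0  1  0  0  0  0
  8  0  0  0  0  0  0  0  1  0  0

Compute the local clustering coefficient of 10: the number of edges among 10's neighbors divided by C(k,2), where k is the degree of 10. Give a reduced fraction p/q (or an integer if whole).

10's neighbors: 2, 4, 5, and 7 (k = 4).
Possible neighbor pairs: C(4,2) = 6. Edges among them: none → e = 0.
Clustering(10) = 0/6 = 0.

0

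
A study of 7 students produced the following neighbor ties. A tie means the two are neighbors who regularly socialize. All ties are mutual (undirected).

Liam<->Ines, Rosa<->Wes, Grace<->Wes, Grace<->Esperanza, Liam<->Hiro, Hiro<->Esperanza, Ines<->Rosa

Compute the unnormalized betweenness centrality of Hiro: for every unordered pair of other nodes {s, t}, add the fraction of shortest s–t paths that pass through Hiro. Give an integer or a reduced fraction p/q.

Pairs whose geodesics pass through Hiro — Liam–Grace: 1; Liam–Esperanza: 1; Ines–Esperanza: 1.
All other pairs contribute 0.
Summing the contributions gives betweenness(Hiro) = 3.

3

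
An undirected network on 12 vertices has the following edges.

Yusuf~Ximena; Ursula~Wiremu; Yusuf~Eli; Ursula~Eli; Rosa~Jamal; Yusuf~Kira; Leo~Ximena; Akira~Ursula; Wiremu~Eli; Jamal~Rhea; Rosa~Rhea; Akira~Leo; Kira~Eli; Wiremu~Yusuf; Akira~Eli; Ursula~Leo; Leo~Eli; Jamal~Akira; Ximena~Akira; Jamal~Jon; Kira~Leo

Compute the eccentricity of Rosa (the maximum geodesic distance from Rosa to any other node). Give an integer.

Distances from Rosa: Akira:2, Eli:3, Jamal:1, Jon:2, Kira:4, Leo:3, Rhea:1, Ursula:3, Wiremu:4, Ximena:3, Yusuf:4.
The largest is 4 (to Kira, Yusuf, and Wiremu), so the eccentricity of Rosa is 4.

4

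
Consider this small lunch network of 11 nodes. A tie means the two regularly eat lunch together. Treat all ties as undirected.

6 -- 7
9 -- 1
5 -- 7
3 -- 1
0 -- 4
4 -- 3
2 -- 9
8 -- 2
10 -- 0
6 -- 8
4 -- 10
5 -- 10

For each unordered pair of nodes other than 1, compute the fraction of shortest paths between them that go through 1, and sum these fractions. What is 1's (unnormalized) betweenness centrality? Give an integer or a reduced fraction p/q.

Pairs whose geodesics pass through 1 — 5–9: 1/2; 10–9: 1; 10–2: 1/2; 0–9: 1; 0–2: 1; 4–9: 1; 4–2: 1; 4–8: 1/2; 3–9: 1; 3–2: 1; 3–8: 1; 3–6: 1/2.
All other pairs contribute 0.
Summing the contributions gives betweenness(1) = 10.

10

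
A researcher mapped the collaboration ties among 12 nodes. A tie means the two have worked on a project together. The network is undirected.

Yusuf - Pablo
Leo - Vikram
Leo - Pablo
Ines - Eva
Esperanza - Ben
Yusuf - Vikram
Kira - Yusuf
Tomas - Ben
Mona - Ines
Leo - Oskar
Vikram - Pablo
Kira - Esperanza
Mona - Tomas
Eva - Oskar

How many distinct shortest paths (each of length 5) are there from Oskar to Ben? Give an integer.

The shortest distance is 5, and the only length-5 path is Oskar–Eva–Ines–Mona–Tomas–Ben. So there is exactly 1 shortest path.

1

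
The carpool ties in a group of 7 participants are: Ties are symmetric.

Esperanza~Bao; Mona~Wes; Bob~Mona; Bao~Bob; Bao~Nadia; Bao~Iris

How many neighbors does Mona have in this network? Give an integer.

2

Mona is directly tied to Bob and Wes. That is 2 neighbors, so the degree of Mona is 2.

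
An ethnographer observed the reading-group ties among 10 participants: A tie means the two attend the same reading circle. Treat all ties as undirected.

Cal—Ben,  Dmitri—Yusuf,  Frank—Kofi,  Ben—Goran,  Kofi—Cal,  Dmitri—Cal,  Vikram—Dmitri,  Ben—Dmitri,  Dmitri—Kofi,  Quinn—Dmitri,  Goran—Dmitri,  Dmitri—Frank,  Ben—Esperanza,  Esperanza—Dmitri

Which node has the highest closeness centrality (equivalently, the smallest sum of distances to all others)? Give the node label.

Dmitri

Farness (sum of distances to all others) for each node — Ben:14, Cal:15, Dmitri:9, Esperanza:16, Frank:16, Goran:16, Kofi:15, Quinn:17, Vikram:17, Yusuf:17.
The smallest farness is 9, for Dmitri, so Dmitri has the highest closeness.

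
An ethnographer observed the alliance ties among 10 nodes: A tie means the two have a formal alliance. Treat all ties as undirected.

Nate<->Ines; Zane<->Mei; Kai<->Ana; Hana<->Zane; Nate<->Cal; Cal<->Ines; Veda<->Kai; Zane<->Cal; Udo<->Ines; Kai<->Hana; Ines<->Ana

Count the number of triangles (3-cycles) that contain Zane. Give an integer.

Zane's neighbors are Cal, Hana, and Mei, but none of them are tied to each other, so no triangle contains Zane.

0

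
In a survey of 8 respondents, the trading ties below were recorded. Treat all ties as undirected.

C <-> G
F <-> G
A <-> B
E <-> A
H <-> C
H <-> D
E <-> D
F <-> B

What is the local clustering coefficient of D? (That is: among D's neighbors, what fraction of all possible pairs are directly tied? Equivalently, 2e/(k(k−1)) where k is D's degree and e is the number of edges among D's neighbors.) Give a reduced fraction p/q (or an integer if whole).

0

D's neighbors: E and H (k = 2).
Possible neighbor pairs: C(2,2) = 1. Edges among them: none → e = 0.
Clustering(D) = 0/1.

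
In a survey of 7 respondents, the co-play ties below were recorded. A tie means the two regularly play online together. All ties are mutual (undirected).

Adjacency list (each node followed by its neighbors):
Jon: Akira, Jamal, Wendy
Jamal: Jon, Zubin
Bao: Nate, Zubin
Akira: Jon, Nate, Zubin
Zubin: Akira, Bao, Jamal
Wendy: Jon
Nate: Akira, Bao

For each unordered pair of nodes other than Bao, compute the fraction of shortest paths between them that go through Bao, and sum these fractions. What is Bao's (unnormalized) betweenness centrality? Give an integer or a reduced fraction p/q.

5/6

Pairs whose geodesics pass through Bao — Jamal–Nate: 1/3; Zubin–Nate: 1/2.
All other pairs contribute 0.
Summing the contributions gives betweenness(Bao) = 5/6.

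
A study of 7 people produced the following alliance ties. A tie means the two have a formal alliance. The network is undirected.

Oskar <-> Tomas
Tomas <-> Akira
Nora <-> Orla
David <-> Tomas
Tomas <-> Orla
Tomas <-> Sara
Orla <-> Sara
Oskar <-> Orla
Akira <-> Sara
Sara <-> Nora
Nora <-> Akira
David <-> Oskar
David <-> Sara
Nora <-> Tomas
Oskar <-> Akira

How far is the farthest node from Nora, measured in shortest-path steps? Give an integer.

2

Distances from Nora: Akira:1, David:2, Orla:1, Oskar:2, Sara:1, Tomas:1.
The largest is 2 (to David and Oskar), so the eccentricity of Nora is 2.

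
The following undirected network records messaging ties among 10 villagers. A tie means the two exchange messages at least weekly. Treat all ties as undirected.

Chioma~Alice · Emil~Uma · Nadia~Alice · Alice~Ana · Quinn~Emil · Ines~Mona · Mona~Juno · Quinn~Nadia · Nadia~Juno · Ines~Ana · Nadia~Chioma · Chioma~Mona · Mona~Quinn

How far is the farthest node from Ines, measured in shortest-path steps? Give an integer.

4

Distances from Ines: Alice:2, Ana:1, Chioma:2, Emil:3, Juno:2, Mona:1, Nadia:3, Quinn:2, Uma:4.
The largest is 4 (to Uma), so the eccentricity of Ines is 4.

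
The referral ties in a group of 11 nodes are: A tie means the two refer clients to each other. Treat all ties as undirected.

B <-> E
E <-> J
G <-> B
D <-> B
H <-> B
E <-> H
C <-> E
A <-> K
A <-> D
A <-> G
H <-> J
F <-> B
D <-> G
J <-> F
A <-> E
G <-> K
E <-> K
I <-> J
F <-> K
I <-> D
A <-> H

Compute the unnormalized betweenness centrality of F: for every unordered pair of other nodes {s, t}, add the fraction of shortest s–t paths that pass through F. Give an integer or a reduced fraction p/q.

Pairs whose geodesics pass through F — I–K: 1/4; G–J: 2/8; J–K: 1/2; J–B: 1/3; K–B: 1/3.
All other pairs contribute 0.
Summing the contributions gives betweenness(F) = 5/3.

5/3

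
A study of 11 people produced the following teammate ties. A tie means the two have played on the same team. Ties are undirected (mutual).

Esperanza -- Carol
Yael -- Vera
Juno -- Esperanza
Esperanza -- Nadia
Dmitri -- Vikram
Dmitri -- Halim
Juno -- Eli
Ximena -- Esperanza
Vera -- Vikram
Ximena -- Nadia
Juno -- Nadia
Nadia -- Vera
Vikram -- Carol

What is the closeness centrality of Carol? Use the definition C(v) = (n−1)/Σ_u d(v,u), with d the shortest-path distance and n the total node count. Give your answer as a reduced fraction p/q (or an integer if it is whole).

Distances from Carol: Dmitri:2, Eli:3, Esperanza:1, Halim:3, Juno:2, Nadia:2, Vera:2, Vikram:1, Ximena:2, Yael:3. Sum = 21.
n = 11, so closeness = 10/21.

10/21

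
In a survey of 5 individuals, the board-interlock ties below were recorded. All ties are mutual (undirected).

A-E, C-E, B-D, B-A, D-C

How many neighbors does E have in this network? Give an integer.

2

E is directly tied to A and C. That is 2 neighbors, so the degree of E is 2.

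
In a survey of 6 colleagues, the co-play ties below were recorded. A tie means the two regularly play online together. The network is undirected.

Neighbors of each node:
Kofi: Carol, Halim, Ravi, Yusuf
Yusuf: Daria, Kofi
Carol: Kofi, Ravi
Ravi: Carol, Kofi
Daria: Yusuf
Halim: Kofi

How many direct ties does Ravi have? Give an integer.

Ravi is directly tied to Carol and Kofi. That is 2 neighbors, so the degree of Ravi is 2.

2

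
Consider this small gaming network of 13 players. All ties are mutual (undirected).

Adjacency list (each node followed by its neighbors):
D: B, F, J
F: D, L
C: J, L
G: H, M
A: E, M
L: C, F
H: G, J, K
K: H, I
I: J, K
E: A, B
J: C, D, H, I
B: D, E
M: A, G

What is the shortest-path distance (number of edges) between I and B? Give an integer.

3

One shortest route is I – J – D – B, which uses 3 edges, and at distance 2 from I we only reach {C, D, H}, which does not include B. So d(I,B) = 3.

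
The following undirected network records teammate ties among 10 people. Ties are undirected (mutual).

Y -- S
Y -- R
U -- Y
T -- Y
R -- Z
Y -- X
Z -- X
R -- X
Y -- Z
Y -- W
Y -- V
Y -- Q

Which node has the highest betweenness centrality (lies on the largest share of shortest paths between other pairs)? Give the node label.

Unnormalized betweenness of each node: Q:0, R:0, S:0, T:0, U:0, V:0, W:0, X:0, Y:33, Z:0.
Y has the largest value, 33, making it the main broker — the node through which the most shortest paths run.

Y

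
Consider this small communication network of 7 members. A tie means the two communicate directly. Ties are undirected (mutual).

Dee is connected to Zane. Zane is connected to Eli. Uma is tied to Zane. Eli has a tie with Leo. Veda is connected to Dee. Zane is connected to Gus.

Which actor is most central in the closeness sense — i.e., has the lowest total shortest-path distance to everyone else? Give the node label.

Farness (sum of distances to all others) for each node — Dee:11, Eli:11, Gus:13, Leo:16, Uma:13, Veda:16, Zane:8.
The smallest farness is 8, for Zane, so Zane has the highest closeness.

Zane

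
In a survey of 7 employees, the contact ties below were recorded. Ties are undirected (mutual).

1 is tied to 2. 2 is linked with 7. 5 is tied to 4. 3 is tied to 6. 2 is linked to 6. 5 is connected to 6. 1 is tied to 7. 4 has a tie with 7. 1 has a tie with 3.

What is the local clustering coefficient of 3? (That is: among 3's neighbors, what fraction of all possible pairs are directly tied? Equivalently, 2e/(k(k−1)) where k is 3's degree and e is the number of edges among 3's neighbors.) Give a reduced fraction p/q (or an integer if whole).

3's neighbors: 1 and 6 (k = 2).
Possible neighbor pairs: C(2,2) = 1. Edges among them: none → e = 0.
Clustering(3) = 0/1.

0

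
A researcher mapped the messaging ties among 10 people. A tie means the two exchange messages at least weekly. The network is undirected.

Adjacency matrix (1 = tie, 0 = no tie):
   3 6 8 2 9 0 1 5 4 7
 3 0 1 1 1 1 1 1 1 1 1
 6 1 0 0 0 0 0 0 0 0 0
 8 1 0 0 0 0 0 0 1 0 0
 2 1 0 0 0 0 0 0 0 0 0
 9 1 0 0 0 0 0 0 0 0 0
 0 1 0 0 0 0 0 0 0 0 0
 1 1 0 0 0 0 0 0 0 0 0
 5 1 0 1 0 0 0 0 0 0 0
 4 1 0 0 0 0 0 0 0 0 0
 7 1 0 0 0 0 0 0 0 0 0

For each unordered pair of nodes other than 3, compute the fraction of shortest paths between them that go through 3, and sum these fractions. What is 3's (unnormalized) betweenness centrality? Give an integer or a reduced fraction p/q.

Pairs whose geodesics pass through 3 — 6–8: 1; 6–2: 1; 6–9: 1; 6–0: 1; 6–1: 1; 6–5: 1; 6–4: 1; 6–7: 1; 8–2: 1; 8–9: 1; 8–0: 1; 8–1: 1; 8–4: 1; 8–7: 1 … (+21 more pairs).
All other pairs contribute 0.
Summing the contributions gives betweenness(3) = 35.

35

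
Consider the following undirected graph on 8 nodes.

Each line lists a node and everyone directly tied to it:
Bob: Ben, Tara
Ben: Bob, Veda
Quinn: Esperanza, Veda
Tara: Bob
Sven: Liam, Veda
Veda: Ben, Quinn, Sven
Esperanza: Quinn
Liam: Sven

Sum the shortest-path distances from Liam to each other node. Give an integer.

Distances from Liam: Ben:3, Bob:4, Esperanza:4, Quinn:3, Sven:1, Tara:5, Veda:2.
Sum = 3 + 4 + 4 + 3 + 1 + 5 + 2 = 22.

22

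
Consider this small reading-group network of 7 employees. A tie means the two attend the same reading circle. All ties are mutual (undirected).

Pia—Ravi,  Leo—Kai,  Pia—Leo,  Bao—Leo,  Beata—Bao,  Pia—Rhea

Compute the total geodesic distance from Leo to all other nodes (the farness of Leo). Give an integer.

Distances from Leo: Bao:1, Beata:2, Kai:1, Pia:1, Ravi:2, Rhea:2.
Sum = 1 + 2 + 1 + 1 + 2 + 2 = 9.

9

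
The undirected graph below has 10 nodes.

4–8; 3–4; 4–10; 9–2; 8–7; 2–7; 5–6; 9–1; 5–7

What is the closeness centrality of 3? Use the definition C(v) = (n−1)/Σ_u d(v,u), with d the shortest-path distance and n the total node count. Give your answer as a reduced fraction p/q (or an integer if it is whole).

9/32

Distances from 3: 1:6, 2:4, 4:1, 5:4, 6:5, 7:3, 8:2, 9:5, 10:2. Sum = 32.
n = 10, so closeness = 9/32.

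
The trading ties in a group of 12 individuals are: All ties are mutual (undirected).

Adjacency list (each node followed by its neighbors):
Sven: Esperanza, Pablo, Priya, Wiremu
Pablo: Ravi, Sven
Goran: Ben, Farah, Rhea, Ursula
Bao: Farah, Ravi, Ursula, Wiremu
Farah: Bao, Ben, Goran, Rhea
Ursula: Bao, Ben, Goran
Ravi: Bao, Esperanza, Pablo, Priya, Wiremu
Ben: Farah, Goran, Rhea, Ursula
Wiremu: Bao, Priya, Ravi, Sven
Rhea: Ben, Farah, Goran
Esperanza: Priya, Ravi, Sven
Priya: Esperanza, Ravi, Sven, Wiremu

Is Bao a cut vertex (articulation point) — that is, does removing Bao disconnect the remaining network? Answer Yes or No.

Removing Bao leaves {Ben, Farah, Goran, Rhea, and Ursula} with no path to {Esperanza, Pablo, Priya, Ravi, Sven, and Wiremu}, so the network splits into 2 components. Bao is a cut vertex.

Yes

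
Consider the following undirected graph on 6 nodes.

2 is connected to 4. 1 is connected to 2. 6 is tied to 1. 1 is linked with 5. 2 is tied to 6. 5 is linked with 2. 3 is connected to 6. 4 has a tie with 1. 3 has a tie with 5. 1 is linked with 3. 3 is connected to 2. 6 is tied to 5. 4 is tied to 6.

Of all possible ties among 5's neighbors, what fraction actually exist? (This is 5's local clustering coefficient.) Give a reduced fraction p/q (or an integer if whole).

1

5's neighbors: 1, 2, 3, and 6 (k = 4).
Possible neighbor pairs: C(4,2) = 6. Edges among them: 1–2, 1–3, 1–6, 2–3, 2–6, 3–6 → e = 6.
Clustering(5) = 6/6 = 1.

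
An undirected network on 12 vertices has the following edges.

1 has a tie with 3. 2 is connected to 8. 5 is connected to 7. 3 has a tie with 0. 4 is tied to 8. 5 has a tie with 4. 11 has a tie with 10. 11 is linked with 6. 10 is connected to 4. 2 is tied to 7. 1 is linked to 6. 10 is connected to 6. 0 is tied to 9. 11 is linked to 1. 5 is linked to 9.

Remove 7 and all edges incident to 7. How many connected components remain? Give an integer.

1

7's neighbors (2 and 5) remain reachable from one another through other ties, so the rest of the network stays in one piece.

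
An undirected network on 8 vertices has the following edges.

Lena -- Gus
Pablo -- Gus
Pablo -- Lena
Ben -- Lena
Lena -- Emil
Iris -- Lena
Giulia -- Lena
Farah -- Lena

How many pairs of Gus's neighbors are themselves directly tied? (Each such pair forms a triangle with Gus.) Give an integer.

Gus's neighbors: Lena and Pablo.
Neighbor pairs that are themselves tied: Gus–Lena–Pablo. Each forms one triangle with Gus, for 1 in total.

1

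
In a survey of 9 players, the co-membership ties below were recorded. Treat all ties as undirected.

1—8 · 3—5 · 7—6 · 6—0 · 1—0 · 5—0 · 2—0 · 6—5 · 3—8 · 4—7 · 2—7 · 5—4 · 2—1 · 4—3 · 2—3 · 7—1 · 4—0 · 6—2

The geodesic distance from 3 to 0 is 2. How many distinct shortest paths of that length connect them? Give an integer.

The shortest distance is 2. The length-2 paths are: 3–2–0; 3–5–0; 3–4–0.
That gives 3 distinct shortest paths.

3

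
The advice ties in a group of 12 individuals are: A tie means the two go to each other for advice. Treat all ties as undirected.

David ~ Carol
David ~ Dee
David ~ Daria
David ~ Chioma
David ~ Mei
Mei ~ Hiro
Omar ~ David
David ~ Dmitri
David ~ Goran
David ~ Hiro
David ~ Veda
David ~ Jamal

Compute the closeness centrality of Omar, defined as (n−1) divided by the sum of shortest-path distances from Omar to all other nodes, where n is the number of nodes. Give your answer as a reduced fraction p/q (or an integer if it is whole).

11/21

Distances from Omar: Carol:2, Chioma:2, Daria:2, David:1, Dee:2, Dmitri:2, Goran:2, Hiro:2, Jamal:2, Mei:2, Veda:2. Sum = 21.
n = 12, so closeness = 11/21.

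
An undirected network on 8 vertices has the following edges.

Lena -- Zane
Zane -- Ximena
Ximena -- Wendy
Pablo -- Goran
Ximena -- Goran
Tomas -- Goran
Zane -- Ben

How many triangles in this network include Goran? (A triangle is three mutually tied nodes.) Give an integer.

Goran's neighbors are Pablo, Tomas, and Ximena, but none of them are tied to each other, so no triangle contains Goran.

0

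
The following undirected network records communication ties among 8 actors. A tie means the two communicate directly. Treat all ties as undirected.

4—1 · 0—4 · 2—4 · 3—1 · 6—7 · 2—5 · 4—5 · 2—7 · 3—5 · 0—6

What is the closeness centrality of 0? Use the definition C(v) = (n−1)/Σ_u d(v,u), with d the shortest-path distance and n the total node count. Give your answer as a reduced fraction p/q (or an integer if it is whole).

7/13

Distances from 0: 1:2, 2:2, 3:3, 4:1, 5:2, 6:1, 7:2. Sum = 13.
n = 8, so closeness = 7/13.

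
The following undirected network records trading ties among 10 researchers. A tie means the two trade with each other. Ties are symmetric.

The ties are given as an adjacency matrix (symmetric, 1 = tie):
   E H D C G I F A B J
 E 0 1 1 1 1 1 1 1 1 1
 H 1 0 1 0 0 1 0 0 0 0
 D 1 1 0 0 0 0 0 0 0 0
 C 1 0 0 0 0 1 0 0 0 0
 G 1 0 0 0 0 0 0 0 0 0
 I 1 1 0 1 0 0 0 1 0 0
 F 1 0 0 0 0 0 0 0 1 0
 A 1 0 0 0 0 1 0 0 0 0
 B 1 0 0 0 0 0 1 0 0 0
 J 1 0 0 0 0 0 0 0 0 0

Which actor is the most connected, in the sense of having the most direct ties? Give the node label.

Degrees — A:2, B:2, C:2, D:2, E:9, F:2, G:1, H:3, I:4, J:1.
The maximum is 9, attained only by E.

E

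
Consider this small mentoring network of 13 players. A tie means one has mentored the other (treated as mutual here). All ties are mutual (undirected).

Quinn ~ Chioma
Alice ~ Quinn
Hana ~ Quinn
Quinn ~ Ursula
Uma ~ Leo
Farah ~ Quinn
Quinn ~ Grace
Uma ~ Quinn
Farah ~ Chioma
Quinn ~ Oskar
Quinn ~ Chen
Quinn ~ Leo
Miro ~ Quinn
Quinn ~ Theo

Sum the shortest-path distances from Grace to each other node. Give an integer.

23

Distances from Grace: Alice:2, Chen:2, Chioma:2, Farah:2, Hana:2, Leo:2, Miro:2, Oskar:2, Quinn:1, Theo:2, Uma:2, Ursula:2.
Sum = 2 + 2 + 2 + 2 + 2 + 2 + 2 + 2 + 1 + 2 + 2 + 2 = 23.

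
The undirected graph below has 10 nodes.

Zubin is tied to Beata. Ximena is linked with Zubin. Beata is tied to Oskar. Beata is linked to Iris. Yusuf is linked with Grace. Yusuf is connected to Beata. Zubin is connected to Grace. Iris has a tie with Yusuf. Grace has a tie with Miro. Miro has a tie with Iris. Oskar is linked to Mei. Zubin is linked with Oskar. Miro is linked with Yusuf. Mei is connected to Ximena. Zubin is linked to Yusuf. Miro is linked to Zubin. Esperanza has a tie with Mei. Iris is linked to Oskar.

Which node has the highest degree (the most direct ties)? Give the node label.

Zubin

Degrees — Beata:4, Esperanza:1, Grace:3, Iris:4, Mei:3, Miro:4, Oskar:4, Ximena:2, Yusuf:5, Zubin:6.
The maximum is 6, attained only by Zubin.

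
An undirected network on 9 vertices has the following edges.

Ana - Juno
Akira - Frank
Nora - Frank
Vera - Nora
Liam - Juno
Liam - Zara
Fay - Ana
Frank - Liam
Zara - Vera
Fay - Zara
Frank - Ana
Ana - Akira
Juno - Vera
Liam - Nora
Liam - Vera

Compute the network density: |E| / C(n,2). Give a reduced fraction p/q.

5/12

There are 15 edges and 9 nodes, so the maximum possible is C(9,2) = 36.
Density = 15/36 = 5/12.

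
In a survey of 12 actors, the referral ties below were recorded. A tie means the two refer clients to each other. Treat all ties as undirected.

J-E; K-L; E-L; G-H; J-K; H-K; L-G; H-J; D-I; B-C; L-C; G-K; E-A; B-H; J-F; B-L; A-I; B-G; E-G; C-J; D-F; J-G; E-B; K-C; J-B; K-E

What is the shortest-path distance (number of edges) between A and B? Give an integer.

2

One shortest route is A – E – B, which uses 2 edges, and A and B are not directly tied, so nothing shorter exists. So d(A,B) = 2.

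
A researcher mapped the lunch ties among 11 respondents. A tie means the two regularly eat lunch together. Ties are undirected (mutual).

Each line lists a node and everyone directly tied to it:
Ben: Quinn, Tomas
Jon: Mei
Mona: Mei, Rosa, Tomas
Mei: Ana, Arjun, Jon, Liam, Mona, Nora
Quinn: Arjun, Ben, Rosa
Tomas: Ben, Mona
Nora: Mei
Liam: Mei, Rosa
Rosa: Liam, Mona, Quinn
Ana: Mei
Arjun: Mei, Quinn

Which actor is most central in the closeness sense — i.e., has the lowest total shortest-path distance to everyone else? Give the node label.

Farness (sum of distances to all others) for each node — Ana:24, Arjun:19, Ben:26, Jon:24, Liam:20, Mei:15, Mona:17, Nora:24, Quinn:20, Rosa:20, Tomas:23.
The smallest farness is 15, for Mei, so Mei has the highest closeness.

Mei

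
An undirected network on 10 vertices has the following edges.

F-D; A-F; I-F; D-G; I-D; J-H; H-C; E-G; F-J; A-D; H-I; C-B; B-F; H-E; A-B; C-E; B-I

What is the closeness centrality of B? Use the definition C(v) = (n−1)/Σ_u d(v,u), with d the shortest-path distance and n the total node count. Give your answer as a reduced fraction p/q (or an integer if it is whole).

3/5

Distances from B: A:1, C:1, D:2, E:2, F:1, G:3, H:2, I:1, J:2. Sum = 15.
n = 10, so closeness = 9/15 = 3/5.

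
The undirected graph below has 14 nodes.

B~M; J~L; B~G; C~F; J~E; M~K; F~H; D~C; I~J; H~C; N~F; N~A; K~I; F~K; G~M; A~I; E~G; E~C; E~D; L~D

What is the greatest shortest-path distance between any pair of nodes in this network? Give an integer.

Eccentricity of each node (its greatest distance to any other): A:4, B:4, C:3, D:4, E:3, F:3, G:4, H:4, I:3, J:3, K:3, L:4, M:4, N:4.
The maximum eccentricity is 4, realized for instance by the pair D–A via D – C – F – N – A. So the diameter is 4.

4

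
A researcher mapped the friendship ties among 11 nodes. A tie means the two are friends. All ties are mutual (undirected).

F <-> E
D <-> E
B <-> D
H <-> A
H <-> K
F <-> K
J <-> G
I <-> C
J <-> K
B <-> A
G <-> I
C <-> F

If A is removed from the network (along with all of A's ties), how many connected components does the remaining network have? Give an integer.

A's neighbors (B and H) remain reachable from one another through other ties, so the rest of the network stays in one piece.

1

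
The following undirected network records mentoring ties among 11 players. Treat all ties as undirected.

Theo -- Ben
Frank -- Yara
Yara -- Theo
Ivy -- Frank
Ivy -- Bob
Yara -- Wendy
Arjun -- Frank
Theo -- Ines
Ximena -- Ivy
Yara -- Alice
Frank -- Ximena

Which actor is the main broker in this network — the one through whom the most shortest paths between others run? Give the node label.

Yara

Unnormalized betweenness of each node: Alice:0, Arjun:0, Ben:0, Bob:0, Frank:27, Ines:0, Ivy:9, Theo:17, Wendy:0, Ximena:0, Yara:32.
Yara has the largest value, 32, making it the main broker — the node through which the most shortest paths run.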